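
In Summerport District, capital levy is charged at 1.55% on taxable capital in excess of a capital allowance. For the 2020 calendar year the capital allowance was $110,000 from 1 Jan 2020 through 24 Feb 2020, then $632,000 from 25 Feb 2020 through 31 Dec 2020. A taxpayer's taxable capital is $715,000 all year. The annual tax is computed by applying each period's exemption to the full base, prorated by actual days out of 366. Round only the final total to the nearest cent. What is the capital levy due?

$2,502.36

1 Jan – 24 Feb 2020: 55 days, exemption $110,000 → ($715,000 − $110,000) × 1.55% × 55/366 = $1,409.1872
25 Feb – 31 Dec 2020: 311 days, exemption $632,000 → ($715,000 − $632,000) × 1.55% × 311/366 = $1,093.1735
Total = $2,502.3607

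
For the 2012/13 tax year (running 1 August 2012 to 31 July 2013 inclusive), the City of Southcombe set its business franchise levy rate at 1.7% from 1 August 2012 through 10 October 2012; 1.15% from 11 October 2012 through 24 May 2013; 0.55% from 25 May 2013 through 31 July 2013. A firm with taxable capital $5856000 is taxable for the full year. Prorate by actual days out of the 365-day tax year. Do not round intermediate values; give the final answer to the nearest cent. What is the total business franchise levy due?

$67063.23

1 August – 10 October 2012: 71 days at 1.7% → $5856000 × 1.7% × 71/365 = $19364.9096
11 October 2012 – 24 May 2013: 226 days at 1.15% → $5856000 × 1.15% × 226/365 = $41697.9288
25 May – 31 July 2013: 68 days at 0.55% → $5856000 × 0.55% × 68/365 = $6000.3945
Total = $67063.2329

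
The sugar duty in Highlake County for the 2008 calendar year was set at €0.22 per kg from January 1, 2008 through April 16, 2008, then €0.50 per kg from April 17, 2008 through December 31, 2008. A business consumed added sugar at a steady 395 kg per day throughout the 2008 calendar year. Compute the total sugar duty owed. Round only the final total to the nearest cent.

January 1 – April 16, 2008: 107 days × 395 kg/day = 42,265 kg at €0.22/kg → €9298.30
April 17 – December 31, 2008: 259 days × 395 kg/day = 102,305 kg at €0.50/kg → €51152.50

€60450.80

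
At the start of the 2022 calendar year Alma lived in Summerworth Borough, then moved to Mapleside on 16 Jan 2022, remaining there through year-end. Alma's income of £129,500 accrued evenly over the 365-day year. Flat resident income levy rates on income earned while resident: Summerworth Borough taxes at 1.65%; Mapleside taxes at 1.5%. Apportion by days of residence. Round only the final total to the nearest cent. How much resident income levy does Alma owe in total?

Summerworth Borough, 1 Jan – 15 Jan 2022: 15 days → £129,500 × 1.65% × 15/365 = £87.8116
Mapleside, 16 Jan – 31 Dec 2022: 350 days → £129,500 × 1.5% × 350/365 = £1,862.6712
Total = £1,950.4829

£1,950.48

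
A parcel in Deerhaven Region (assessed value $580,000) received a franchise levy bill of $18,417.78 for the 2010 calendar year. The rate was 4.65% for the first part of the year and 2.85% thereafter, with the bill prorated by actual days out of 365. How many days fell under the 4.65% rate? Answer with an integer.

66 days

Let d = days at the first rate; then 365 − d days at the second rate.
$580,000 × [4.65%·d + 2.85%·(365−d)] / 365 = $18,417.78
Solving gives d = 66, so the new rate took effect on 8 Mar 2010.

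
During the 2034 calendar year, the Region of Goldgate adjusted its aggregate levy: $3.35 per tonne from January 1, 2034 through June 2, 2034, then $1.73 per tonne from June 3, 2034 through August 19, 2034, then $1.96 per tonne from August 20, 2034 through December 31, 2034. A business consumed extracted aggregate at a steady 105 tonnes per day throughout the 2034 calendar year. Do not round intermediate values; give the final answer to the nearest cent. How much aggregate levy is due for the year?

$95,563.65

January 1 – June 2, 2034: 153 days × 105 tonnes/day = 16,065 tonnes at $3.35/tonne → $53,817.75
June 3 – August 19, 2034: 78 days × 105 tonnes/day = 8,190 tonnes at $1.73/tonne → $14,168.70
August 20 – December 31, 2034: 134 days × 105 tonnes/day = 14,070 tonnes at $1.96/tonne → $27,577.20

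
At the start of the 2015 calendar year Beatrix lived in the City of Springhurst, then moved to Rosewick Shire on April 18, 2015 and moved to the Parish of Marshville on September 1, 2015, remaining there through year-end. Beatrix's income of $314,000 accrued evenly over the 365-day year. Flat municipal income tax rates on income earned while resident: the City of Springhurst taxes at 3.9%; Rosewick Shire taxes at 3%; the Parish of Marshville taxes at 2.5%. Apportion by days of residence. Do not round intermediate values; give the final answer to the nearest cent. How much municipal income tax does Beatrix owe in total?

The City of Springhurst, January 1 – April 17, 2015: 107 days → $314,000 × 3.9% × 107/365 = $3,589.9233
Rosewick Shire, April 18 – August 31, 2015: 136 days → $314,000 × 3% × 136/365 = $3,509.9178
The Parish of Marshville, September 1 – December 31, 2015: 122 days → $314,000 × 2.5% × 122/365 = $2,623.8356
Total = $9,723.6767

$9,723.68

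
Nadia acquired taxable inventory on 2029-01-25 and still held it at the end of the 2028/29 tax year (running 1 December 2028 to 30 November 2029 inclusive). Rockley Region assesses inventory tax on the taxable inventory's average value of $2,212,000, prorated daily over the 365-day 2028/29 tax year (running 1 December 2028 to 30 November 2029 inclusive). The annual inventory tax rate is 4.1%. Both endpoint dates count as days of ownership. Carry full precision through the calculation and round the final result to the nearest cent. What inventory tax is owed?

Days held (2029-01-25 to 2029-11-30): 310 out of 365
Tax = $2,212,000 × 4.1% × 310/365 = $77,026.0822

$77,026.08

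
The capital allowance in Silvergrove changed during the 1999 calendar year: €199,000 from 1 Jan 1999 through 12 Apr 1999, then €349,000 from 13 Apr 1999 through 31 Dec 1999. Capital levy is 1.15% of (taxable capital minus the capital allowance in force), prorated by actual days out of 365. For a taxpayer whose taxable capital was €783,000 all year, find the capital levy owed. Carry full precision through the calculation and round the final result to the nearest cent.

1 Jan – 12 Apr 1999: 102 days, exemption €199,000 → (€783,000 − €199,000) × 1.15% × 102/365 = €1,876.8000
13 Apr – 31 Dec 1999: 263 days, exemption €349,000 → (€783,000 − €349,000) × 1.15% × 263/365 = €3,596.2548
Total = €5,473.0548

€5,473.05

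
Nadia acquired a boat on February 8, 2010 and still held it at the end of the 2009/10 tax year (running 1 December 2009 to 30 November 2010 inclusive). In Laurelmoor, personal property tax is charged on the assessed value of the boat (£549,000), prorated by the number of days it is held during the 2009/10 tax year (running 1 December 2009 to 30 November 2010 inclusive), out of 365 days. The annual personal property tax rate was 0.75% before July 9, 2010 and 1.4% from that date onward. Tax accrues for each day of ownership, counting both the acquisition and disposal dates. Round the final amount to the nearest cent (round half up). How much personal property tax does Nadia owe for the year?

£4,756.75

February 8 – July 8, 2010: 151 days at 0.75% → £549,000 × 0.75% × 151/365 = £1,703.4041
July 9 – November 30, 2010: 145 days at 1.4% → £549,000 × 1.4% × 145/365 = £3,053.3425
Total = £4,756.7466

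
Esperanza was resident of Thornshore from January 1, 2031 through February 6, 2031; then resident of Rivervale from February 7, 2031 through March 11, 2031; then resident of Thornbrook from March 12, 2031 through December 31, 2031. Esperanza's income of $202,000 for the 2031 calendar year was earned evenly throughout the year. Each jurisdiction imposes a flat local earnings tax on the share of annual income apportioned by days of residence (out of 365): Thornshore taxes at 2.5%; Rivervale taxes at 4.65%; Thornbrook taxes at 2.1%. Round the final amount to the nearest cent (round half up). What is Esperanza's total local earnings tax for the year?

Thornshore, January 1 – February 6, 2031: 37 days → $202,000 × 2.5% × 37/365 = $511.9178
Rivervale, February 7 – March 11, 2031: 33 days → $202,000 × 4.65% × 33/365 = $849.2301
Thornbrook, March 12 – December 31, 2031: 295 days → $202,000 × 2.1% × 295/365 = $3,428.4658
Total = $4,789.6137

$4,789.61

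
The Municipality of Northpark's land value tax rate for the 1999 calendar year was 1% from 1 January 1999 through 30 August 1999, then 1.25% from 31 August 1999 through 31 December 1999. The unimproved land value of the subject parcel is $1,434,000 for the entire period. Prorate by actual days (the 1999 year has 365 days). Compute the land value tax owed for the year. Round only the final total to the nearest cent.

1 January – 30 August 1999: 242 days at 1% → $1,434,000 × 1% × 242/365 = $9,507.6164
31 August – 31 December 1999: 123 days at 1.25% → $1,434,000 × 1.25% × 123/365 = $6,040.4795
Total = $15,548.0959

$15,548.10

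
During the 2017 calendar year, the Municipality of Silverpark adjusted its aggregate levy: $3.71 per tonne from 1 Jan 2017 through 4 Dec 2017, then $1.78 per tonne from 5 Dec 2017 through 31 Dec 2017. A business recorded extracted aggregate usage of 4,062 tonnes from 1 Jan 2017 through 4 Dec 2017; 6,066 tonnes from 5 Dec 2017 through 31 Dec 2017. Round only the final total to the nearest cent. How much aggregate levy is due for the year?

1 Jan – 4 Dec 2017: 4,062 tonnes at $3.71/tonne → $15070.02
5 Dec – 31 Dec 2017: 6,066 tonnes at $1.78/tonne → $10797.48

$25867.50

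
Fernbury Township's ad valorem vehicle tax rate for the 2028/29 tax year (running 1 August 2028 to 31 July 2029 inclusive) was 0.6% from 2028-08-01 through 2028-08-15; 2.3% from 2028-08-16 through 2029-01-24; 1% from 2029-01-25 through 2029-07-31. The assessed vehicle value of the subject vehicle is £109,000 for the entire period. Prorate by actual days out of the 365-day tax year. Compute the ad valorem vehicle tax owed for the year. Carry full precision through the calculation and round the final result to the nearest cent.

£1,701.00

2028-08-01 to 2028-08-15: 15 days at 0.6% → £109,000 × 0.6% × 15/365 = £26.8767
2028-08-16 to 2029-01-24: 162 days at 2.3% → £109,000 × 2.3% × 162/365 = £1,112.6959
2029-01-25 to 2029-07-31: 188 days at 1% → £109,000 × 1% × 188/365 = £561.4247
Total = £1,700.9973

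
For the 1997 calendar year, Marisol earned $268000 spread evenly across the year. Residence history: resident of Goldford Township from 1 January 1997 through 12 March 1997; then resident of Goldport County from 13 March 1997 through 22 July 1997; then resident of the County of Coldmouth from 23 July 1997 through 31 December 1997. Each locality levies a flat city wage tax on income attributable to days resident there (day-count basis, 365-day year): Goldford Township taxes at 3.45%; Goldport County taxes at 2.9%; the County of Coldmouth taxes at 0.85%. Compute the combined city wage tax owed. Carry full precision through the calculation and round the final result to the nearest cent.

$5620.29

Goldford Township, 1 January – 12 March 1997: 71 days → $268000 × 3.45% × 71/365 = $1798.5370
Goldport County, 13 March – 22 July 1997: 132 days → $268000 × 2.9% × 132/365 = $2810.6959
The County of Coldmouth, 23 July – 31 December 1997: 162 days → $268000 × 0.85% × 162/365 = $1011.0575
Total = $5620.2904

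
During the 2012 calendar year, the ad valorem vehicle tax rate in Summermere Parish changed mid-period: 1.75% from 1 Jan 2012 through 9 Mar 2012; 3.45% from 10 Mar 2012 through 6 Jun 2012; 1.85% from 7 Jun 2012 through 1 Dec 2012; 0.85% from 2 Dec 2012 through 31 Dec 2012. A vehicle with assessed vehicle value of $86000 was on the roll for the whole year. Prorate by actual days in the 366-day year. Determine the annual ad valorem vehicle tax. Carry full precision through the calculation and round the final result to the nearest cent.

1 Jan – 9 Mar 2012: 69 days at 1.75% → $86000 × 1.75% × 69/366 = $283.7295
10 Mar – 6 Jun 2012: 89 days at 3.45% → $86000 × 3.45% × 89/366 = $721.4836
7 Jun – 1 Dec 2012: 178 days at 1.85% → $86000 × 1.85% × 178/366 = $773.7650
2 Dec – 31 Dec 2012: 30 days at 0.85% → $86000 × 0.85% × 30/366 = $59.9180
Total = $1838.8962

$1838.90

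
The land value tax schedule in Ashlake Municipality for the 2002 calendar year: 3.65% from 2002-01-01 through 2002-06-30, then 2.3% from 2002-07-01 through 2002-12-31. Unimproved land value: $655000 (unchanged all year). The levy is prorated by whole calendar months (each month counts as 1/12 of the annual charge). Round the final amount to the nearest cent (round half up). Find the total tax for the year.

$19486.25

2002-01-01 to 2002-06-30: 6 months at 3.65% → $655000 × 3.65% × 6/12 = $11953.7500
2002-07-01 to 2002-12-31: 6 months at 2.3% → $655000 × 2.3% × 6/12 = $7532.5000
Total = $19486.2500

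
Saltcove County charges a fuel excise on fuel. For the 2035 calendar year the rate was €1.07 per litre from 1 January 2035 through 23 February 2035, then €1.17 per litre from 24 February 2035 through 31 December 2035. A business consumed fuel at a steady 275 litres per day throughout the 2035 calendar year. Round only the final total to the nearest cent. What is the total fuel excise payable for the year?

€115,953.75

1 January – 23 February 2035: 54 days × 275 litres/day = 14,850 litres at €1.07/litre → €15,889.50
24 February – 31 December 2035: 311 days × 275 litres/day = 85,525 litres at €1.17/litre → €100,064.25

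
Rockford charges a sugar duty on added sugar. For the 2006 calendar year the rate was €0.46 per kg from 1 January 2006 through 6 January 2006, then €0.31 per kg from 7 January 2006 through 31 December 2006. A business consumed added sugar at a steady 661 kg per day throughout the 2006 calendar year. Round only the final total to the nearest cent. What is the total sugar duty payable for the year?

1 January – 6 January 2006: 6 days × 661 kg/day = 3,966 kg at €0.46/kg → €1,824.36
7 January – 31 December 2006: 359 days × 661 kg/day = 237,299 kg at €0.31/kg → €73,562.69

€75,387.05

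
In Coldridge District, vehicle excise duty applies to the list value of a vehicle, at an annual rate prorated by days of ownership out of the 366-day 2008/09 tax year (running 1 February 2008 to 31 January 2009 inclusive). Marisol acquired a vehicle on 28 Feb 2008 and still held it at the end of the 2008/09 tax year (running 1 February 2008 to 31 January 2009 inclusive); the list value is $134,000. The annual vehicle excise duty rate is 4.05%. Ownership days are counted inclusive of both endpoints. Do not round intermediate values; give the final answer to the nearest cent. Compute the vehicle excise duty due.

Days held (28 Feb 2008 – 31 Jan 2009): 339 out of 366
Tax = $134,000 × 4.05% × 339/366 = $5,026.6475

$5,026.65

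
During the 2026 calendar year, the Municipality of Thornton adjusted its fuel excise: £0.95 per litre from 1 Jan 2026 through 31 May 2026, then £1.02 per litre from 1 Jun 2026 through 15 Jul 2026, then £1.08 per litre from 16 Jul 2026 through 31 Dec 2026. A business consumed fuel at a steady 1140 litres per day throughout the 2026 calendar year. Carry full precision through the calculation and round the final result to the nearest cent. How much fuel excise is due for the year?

1 Jan – 31 May 2026: 151 days × 1140 litres/day = 172,140 litres at £0.95/litre → £163,533.00
1 Jun – 15 Jul 2026: 45 days × 1140 litres/day = 51,300 litres at £1.02/litre → £52,326.00
16 Jul – 31 Dec 2026: 169 days × 1140 litres/day = 192,660 litres at £1.08/litre → £208,072.80

£423,931.80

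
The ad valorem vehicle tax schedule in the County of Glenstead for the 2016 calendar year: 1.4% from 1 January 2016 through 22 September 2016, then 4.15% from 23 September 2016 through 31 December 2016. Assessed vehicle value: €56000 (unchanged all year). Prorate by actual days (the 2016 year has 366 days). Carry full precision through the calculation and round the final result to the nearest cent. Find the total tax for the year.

€1204.77

1 January – 22 September 2016: 266 days at 1.4% → €56000 × 1.4% × 266/366 = €569.7923
23 September – 31 December 2016: 100 days at 4.15% → €56000 × 4.15% × 100/366 = €634.9727
Total = €1204.7650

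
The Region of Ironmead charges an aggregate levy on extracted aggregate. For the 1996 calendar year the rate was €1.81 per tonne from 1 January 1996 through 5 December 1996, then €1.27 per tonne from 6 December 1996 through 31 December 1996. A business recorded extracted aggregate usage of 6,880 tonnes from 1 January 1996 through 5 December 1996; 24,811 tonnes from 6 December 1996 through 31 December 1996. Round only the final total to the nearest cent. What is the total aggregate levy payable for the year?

€43962.77

1 January – 5 December 1996: 6,880 tonnes at €1.81/tonne → €12452.80
6 December – 31 December 1996: 24,811 tonnes at €1.27/tonne → €31509.97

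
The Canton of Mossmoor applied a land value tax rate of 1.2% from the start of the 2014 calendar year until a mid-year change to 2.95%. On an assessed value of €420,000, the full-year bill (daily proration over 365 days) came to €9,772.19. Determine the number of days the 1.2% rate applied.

Let d = days at the first rate; then 365 − d days at the second rate.
€420,000 × [1.2%·d + 2.95%·(365−d)] / 365 = €9,772.19
Solving gives d = 130, so the new rate took effect on 11 May 2014.

130 days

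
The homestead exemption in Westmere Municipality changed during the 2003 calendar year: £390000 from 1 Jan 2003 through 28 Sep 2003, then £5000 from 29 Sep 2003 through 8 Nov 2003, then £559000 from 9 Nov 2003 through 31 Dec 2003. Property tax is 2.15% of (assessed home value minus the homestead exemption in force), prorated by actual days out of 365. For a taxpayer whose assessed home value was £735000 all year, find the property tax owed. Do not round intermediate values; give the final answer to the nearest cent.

1 Jan – 28 Sep 2003: 271 days, exemption £390000 → (£735000 − £390000) × 2.15% × 271/365 = £5507.2397
29 Sep – 8 Nov 2003: 41 days, exemption £5000 → (£735000 − £5000) × 2.15% × 41/365 = £1763.0000
9 Nov – 31 Dec 2003: 53 days, exemption £559000 → (£735000 − £559000) × 2.15% × 53/365 = £549.4575
Total = £7819.6973

£7819.70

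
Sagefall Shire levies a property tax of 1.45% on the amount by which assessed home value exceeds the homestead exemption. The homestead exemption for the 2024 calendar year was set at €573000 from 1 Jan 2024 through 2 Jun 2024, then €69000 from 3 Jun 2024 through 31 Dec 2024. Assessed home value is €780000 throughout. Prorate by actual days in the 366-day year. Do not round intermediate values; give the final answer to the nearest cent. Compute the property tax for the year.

1 Jan – 2 Jun 2024: 154 days, exemption €573000 → (€780000 − €573000) × 1.45% × 154/366 = €1262.9262
3 Jun – 31 Dec 2024: 212 days, exemption €69000 → (€780000 − €69000) × 1.45% × 212/366 = €5971.6230
Total = €7234.5492

€7234.55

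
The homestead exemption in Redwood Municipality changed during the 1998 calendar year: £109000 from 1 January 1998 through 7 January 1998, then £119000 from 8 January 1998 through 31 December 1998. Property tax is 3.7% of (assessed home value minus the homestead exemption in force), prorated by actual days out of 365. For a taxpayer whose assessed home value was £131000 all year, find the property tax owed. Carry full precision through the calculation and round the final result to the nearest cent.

1 January – 7 January 1998: 7 days, exemption £109000 → (£131000 − £109000) × 3.7% × 7/365 = £15.6110
8 January – 31 December 1998: 358 days, exemption £119000 → (£131000 − £119000) × 3.7% × 358/365 = £435.4849
Total = £451.0959

£451.10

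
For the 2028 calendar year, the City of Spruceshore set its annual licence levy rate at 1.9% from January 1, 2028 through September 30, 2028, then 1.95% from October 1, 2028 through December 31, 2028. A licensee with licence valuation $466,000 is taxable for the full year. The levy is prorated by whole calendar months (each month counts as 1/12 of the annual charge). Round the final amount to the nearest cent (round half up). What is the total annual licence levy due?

January 1 – September 30, 2028: 9 months at 1.9% → $466,000 × 1.9% × 9/12 = $6,640.5000
October 1 – December 31, 2028: 3 months at 1.95% → $466,000 × 1.95% × 3/12 = $2,271.7500
Total = $8,912.2500

$8,912.25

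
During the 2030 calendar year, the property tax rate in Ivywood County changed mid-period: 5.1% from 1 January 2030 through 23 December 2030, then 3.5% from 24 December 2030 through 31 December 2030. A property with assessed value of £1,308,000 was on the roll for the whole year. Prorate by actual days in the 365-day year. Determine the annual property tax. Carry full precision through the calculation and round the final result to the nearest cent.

£66,249.30

1 January – 23 December 2030: 357 days at 5.1% → £1,308,000 × 5.1% × 357/365 = £65,245.9068
24 December – 31 December 2030: 8 days at 3.5% → £1,308,000 × 3.5% × 8/365 = £1,003.3973
Total = £66,249.3041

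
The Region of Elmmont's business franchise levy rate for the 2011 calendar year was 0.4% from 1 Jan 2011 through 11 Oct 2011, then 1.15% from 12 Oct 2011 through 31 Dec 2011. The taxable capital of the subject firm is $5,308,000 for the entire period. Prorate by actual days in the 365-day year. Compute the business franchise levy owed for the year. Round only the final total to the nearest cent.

1 Jan – 11 Oct 2011: 284 days at 0.4% → $5,308,000 × 0.4% × 284/365 = $16,520.2411
12 Oct – 31 Dec 2011: 81 days at 1.15% → $5,308,000 × 1.15% × 81/365 = $13,546.3068
Total = $30,066.5479

$30,066.55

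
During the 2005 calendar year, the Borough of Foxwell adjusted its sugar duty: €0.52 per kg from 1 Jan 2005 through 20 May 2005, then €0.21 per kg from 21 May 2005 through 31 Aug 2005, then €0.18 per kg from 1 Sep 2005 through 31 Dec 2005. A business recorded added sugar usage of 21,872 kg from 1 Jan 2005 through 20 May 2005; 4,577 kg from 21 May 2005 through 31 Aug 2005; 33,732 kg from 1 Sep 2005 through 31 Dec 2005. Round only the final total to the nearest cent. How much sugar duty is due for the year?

€18406.37

1 Jan – 20 May 2005: 21,872 kg at €0.52/kg → €11373.44
21 May – 31 Aug 2005: 4,577 kg at €0.21/kg → €961.17
1 Sep – 31 Dec 2005: 33,732 kg at €0.18/kg → €6071.76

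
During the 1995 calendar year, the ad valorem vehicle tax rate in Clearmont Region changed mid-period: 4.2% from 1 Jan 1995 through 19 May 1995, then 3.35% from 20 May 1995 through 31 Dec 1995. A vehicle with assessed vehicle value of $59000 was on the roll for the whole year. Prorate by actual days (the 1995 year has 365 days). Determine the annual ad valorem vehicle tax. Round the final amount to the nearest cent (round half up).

$2167.48

1 Jan – 19 May 1995: 139 days at 4.2% → $59000 × 4.2% × 139/365 = $943.6767
20 May – 31 Dec 1995: 226 days at 3.35% → $59000 × 3.35% × 226/365 = $1223.8055
Total = $2167.4822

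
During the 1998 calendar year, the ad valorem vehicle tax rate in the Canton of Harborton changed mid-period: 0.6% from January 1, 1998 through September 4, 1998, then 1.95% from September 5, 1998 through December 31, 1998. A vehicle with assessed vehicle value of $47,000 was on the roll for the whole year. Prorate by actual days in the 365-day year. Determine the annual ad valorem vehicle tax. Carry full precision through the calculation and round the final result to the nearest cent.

$487.13

January 1 – September 4, 1998: 247 days at 0.6% → $47,000 × 0.6% × 247/365 = $190.8329
September 5 – December 31, 1998: 118 days at 1.95% → $47,000 × 1.95% × 118/365 = $296.2932
Total = $487.1260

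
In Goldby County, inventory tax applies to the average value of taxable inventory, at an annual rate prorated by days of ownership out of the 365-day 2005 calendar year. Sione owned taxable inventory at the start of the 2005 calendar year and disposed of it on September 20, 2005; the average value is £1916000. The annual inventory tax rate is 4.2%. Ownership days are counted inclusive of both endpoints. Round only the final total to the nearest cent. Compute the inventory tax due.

£57983.93

Days held (January 1 – September 20, 2005): 263 out of 365
Tax = £1916000 × 4.2% × 263/365 = £57983.9342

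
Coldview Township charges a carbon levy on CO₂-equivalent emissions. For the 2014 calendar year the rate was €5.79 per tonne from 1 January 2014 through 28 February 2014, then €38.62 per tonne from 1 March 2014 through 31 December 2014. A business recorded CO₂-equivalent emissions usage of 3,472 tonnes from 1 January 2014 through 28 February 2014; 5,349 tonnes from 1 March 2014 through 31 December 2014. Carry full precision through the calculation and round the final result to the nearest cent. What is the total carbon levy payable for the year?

1 January – 28 February 2014: 3,472 tonnes at €5.79/tonne → €20,102.88
1 March – 31 December 2014: 5,349 tonnes at €38.62/tonne → €206,578.38

€226,681.26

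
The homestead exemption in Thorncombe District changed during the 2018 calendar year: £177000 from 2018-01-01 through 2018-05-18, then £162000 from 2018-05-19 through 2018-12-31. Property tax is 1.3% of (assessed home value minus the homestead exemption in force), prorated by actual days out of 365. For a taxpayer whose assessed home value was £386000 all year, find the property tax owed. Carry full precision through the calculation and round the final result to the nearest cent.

£2838.27

2018-01-01 to 2018-05-18: 138 days, exemption £177000 → (£386000 − £177000) × 1.3% × 138/365 = £1027.2493
2018-05-19 to 2018-12-31: 227 days, exemption £162000 → (£386000 − £162000) × 1.3% × 227/365 = £1811.0247
Total = £2838.2740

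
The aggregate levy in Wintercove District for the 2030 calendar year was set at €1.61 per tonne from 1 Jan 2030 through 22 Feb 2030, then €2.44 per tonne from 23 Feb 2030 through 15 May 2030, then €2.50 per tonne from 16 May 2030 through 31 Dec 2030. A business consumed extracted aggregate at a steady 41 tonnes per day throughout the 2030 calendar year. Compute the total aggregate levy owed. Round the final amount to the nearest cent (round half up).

1 Jan – 22 Feb 2030: 53 days × 41 tonnes/day = 2,173 tonnes at €1.61/tonne → €3,498.53
23 Feb – 15 May 2030: 82 days × 41 tonnes/day = 3,362 tonnes at €2.44/tonne → €8,203.28
16 May – 31 Dec 2030: 230 days × 41 tonnes/day = 9,430 tonnes at €2.50/tonne → €23,575.00

€35,276.81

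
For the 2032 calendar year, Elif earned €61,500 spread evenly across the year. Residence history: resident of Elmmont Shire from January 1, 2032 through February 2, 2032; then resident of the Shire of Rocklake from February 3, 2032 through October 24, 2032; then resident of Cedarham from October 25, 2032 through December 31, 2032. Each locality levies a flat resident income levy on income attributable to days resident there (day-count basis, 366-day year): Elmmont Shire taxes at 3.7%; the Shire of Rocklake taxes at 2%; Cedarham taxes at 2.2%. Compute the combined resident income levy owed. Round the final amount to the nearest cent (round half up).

€1,347.12

Elmmont Shire, January 1 – February 2, 2032: 33 days → €61,500 × 3.7% × 33/366 = €205.1680
The Shire of Rocklake, February 3 – October 24, 2032: 265 days → €61,500 × 2% × 265/366 = €890.5738
Cedarham, October 25 – December 31, 2032: 68 days → €61,500 × 2.2% × 68/366 = €251.3770
Total = €1,347.1189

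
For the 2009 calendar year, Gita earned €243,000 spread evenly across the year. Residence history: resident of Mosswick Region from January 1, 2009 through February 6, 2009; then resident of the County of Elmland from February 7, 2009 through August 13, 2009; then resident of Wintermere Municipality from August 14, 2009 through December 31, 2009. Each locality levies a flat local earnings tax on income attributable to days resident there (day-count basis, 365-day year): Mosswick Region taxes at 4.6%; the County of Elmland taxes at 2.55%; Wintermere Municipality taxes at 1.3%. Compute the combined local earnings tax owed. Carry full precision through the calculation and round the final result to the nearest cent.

Mosswick Region, January 1 – February 6, 2009: 37 days → €243,000 × 4.6% × 37/365 = €1,133.1123
The County of Elmland, February 7 – August 13, 2009: 188 days → €243,000 × 2.55% × 188/365 = €3,191.6219
Wintermere Municipality, August 14 – December 31, 2009: 140 days → €243,000 × 1.3% × 140/365 = €1,211.6712
Total = €5,536.4055

€5,536.41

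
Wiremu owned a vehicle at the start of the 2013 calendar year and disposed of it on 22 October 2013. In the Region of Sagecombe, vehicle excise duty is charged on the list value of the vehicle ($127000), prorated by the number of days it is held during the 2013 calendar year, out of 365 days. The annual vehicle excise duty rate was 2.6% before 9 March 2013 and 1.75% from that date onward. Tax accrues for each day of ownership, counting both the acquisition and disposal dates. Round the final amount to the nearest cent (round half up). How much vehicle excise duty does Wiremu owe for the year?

$1994.42

1 January – 8 March 2013: 67 days at 2.6% → $127000 × 2.6% × 67/365 = $606.1205
9 March – 22 October 2013: 228 days at 1.75% → $127000 × 1.75% × 228/365 = $1388.3014
Total = $1994.4219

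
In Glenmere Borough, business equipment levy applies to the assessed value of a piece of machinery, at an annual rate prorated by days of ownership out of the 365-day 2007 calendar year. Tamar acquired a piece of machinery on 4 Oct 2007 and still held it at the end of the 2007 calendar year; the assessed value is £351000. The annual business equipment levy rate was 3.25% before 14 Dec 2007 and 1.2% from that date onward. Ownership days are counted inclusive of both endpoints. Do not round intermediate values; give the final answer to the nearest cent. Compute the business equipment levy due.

4 Oct – 13 Dec 2007: 71 days at 3.25% → £351000 × 3.25% × 71/365 = £2218.9932
14 Dec – 31 Dec 2007: 18 days at 1.2% → £351000 × 1.2% × 18/365 = £207.7151
Total = £2426.7082

£2426.71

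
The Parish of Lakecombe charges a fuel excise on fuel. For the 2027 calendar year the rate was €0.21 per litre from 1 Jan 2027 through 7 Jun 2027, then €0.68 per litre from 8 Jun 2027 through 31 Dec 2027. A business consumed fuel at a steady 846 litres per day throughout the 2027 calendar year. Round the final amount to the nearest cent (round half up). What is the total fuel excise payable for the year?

€147,153.24

1 Jan – 7 Jun 2027: 158 days × 846 litres/day = 133,668 litres at €0.21/litre → €28,070.28
8 Jun – 31 Dec 2027: 207 days × 846 litres/day = 175,122 litres at €0.68/litre → €119,082.96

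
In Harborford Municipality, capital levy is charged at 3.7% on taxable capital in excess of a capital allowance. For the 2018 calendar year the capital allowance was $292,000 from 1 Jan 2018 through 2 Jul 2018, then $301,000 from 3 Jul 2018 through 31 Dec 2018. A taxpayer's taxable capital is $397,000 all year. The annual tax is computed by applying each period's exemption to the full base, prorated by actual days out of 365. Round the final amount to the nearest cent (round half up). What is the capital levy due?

$3,718.96

1 Jan – 2 Jul 2018: 183 days, exemption $292,000 → ($397,000 − $292,000) × 3.7% × 183/365 = $1,947.8219
3 Jul – 31 Dec 2018: 182 days, exemption $301,000 → ($397,000 − $301,000) × 3.7% × 182/365 = $1,771.1342
Total = $3,718.9562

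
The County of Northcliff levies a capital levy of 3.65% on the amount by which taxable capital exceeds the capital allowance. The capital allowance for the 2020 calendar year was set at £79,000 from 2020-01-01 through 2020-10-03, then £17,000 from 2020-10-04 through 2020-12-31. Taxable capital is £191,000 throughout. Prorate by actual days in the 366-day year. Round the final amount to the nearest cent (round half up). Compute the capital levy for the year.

£4,638.29

2020-01-01 to 2020-10-03: 277 days, exemption £79,000 → (£191,000 − £79,000) × 3.65% × 277/366 = £3,093.9235
2020-10-04 to 2020-12-31: 89 days, exemption £17,000 → (£191,000 − £17,000) × 3.65% × 89/366 = £1,544.3689
Total = £4,638.2923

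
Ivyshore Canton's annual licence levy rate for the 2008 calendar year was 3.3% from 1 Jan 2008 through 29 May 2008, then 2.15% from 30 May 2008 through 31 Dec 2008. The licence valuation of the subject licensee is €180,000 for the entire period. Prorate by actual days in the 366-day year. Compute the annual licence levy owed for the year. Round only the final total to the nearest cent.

€4,718.36

1 Jan – 29 May 2008: 150 days at 3.3% → €180,000 × 3.3% × 150/366 = €2,434.4262
30 May – 31 Dec 2008: 216 days at 2.15% → €180,000 × 2.15% × 216/366 = €2,283.9344
Total = €4,718.3607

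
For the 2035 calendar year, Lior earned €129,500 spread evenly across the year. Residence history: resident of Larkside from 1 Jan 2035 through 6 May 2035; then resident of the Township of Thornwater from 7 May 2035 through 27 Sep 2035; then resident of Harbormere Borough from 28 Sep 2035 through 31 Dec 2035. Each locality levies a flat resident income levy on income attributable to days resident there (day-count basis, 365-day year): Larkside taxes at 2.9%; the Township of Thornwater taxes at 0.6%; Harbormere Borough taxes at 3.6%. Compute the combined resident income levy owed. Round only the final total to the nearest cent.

Larkside, 1 Jan – 6 May 2035: 126 days → €129,500 × 2.9% × 126/365 = €1,296.4192
The Township of Thornwater, 7 May – 27 Sep 2035: 144 days → €129,500 × 0.6% × 144/365 = €306.5425
Harbormere Borough, 28 Sep – 31 Dec 2035: 95 days → €129,500 × 3.6% × 95/365 = €1,213.3973
Total = €2,816.3589

€2,816.36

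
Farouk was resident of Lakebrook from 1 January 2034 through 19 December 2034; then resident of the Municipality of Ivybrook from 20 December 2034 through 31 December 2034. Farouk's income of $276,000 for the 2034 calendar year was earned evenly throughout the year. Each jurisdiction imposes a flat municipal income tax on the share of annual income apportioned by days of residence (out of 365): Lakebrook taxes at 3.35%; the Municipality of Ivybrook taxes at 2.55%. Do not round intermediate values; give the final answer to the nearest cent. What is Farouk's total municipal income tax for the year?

Lakebrook, 1 January – 19 December 2034: 353 days → $276,000 × 3.35% × 353/365 = $8,942.0219
The Municipality of Ivybrook, 20 December – 31 December 2034: 12 days → $276,000 × 2.55% × 12/365 = $231.3863
Total = $9,173.4082

$9,173.41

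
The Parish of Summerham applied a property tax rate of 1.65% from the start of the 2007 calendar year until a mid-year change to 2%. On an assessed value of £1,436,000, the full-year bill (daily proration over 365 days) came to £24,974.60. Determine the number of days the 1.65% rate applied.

Let d = days at the first rate; then 365 − d days at the second rate.
£1,436,000 × [1.65%·d + 2%·(365−d)] / 365 = £24,974.60
Solving gives d = 272, so the new rate took effect on 30 Sep 2007.

272 days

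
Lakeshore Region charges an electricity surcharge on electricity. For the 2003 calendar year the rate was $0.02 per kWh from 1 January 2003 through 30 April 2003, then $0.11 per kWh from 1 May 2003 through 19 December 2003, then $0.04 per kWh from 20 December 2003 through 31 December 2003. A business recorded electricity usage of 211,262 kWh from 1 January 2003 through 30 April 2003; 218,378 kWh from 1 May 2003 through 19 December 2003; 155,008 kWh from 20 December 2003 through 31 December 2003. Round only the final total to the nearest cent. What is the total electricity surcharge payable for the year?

$34,447.14

1 January – 30 April 2003: 211,262 kWh at $0.02/kWh → $4,225.24
1 May – 19 December 2003: 218,378 kWh at $0.11/kWh → $24,021.58
20 December – 31 December 2003: 155,008 kWh at $0.04/kWh → $6,200.32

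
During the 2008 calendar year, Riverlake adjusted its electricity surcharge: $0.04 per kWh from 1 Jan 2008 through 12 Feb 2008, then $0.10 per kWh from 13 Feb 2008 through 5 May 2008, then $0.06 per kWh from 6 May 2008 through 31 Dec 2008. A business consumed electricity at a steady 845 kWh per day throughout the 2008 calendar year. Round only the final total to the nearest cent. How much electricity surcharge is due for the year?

$20,634.90

1 Jan – 12 Feb 2008: 43 days × 845 kWh/day = 36,335 kWh at $0.04/kWh → $1,453.40
13 Feb – 5 May 2008: 83 days × 845 kWh/day = 70,135 kWh at $0.10/kWh → $7,013.50
6 May – 31 Dec 2008: 240 days × 845 kWh/day = 202,800 kWh at $0.06/kWh → $12,168.00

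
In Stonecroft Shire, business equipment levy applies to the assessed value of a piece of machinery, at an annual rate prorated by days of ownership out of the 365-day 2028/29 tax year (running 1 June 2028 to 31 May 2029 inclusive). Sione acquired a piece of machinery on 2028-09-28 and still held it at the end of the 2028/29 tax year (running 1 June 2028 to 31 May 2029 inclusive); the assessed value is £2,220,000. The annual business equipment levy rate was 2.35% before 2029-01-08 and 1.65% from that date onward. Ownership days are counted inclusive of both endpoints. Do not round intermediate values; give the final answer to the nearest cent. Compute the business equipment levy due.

£29,030.30

2028-09-28 to 2029-01-07: 102 days at 2.35% → £2,220,000 × 2.35% × 102/365 = £14,579.0137
2029-01-08 to 2029-05-31: 144 days at 1.65% → £2,220,000 × 1.65% × 144/365 = £14,451.2877
Total = £29,030.3014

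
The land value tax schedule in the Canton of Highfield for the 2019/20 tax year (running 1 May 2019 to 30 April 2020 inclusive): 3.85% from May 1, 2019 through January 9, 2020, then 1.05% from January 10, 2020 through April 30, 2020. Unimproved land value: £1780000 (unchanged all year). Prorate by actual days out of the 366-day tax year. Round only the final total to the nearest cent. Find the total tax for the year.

May 1, 2019 – January 9, 2020: 254 days at 3.85% → £1780000 × 3.85% × 254/366 = £47559.0710
January 10 – April 30, 2020: 112 days at 1.05% → £1780000 × 1.05% × 112/366 = £5719.3443
Total = £53278.4153

£53278.42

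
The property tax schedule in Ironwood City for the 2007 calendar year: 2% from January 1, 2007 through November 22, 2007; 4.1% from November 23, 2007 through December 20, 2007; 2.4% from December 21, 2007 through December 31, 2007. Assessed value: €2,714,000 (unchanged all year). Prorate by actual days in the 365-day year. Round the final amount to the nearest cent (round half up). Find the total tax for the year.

January 1 – November 22, 2007: 326 days at 2% → €2,714,000 × 2% × 326/365 = €48,480.2192
November 23 – December 20, 2007: 28 days at 4.1% → €2,714,000 × 4.1% × 28/365 = €8,536.0877
December 21 – December 31, 2007: 11 days at 2.4% → €2,714,000 × 2.4% × 11/365 = €1,963.0027
Total = €58,979.3096

€58,979.31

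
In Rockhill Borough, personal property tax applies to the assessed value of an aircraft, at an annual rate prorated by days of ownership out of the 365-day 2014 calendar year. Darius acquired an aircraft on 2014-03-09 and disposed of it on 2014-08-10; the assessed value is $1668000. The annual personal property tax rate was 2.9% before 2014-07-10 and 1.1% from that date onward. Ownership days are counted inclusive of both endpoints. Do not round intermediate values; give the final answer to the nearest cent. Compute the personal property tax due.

$17909.29

2014-03-09 to 2014-07-09: 123 days at 2.9% → $1668000 × 2.9% × 123/365 = $16300.7014
2014-07-10 to 2014-08-10: 32 days at 1.1% → $1668000 × 1.1% × 32/365 = $1608.5918
Total = $17909.2932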